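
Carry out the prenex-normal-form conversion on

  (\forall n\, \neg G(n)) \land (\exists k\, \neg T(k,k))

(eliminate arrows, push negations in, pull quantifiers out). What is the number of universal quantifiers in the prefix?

Finally move all quantifiers to the prefix:
  \forall n\, \exists k\, (\neg G(n) \land \neg T(k,k))
The prefix is \forall n \exists k: 1 universal, 1 existential.

1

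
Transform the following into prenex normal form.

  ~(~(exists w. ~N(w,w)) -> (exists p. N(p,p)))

Eliminate → and ↔ using ¬ and ∨.
  ~(~~(exists w. ~N(w,w)) | (exists p. N(p,p)))
Move each ¬ inward, flipping quantifiers it crosses:
  (forall w. N(w,w)) & (forall p. ~N(p,p))
All bound variables are already distinct, so no renaming is needed.
Extract every quantifier outward, since the variables are now distinct and don't occur free across branches:
  forall w. forall p. (N(w,w) & ~N(p,p))

forall w. forall p. (N(w,w) & ~N(p,p))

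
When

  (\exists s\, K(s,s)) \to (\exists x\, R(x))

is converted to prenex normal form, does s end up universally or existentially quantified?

universal

First replace A → B with ¬A ∨ B.
  \neg (\exists s\, K(s,s)) \lor (\exists x\, R(x))
Move each ¬ inward, flipping quantifiers it crosses:
  (\forall s\, \neg K(s,s)) \lor (\exists x\, R(x))
All bound variables are already distinct, so no renaming is needed.
Extract every quantifier outward, since the variables are now distinct and don't occur free across branches:
  \forall s\, \exists x\, (\neg K(s,s) \lor R(x))
The quantifier \exists s sits under an odd number of negations (counting the antecedent side of each →), so it flips to \forall s.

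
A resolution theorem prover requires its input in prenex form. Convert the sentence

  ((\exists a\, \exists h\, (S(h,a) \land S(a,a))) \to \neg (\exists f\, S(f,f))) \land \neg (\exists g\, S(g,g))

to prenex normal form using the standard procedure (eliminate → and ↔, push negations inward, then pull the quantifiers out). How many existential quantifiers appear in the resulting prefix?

First replace A → B with ¬A ∨ B.
  (\neg (\exists a\, \exists h\, (S(h,a) \land S(a,a))) \lor \neg (\exists f\, S(f,f))) \land \neg (\exists g\, S(g,g))
Drive negations inward (¬∀x A ≡ ∃x ¬A, ¬∃x A ≡ ∀x ¬A, De Morgan for ∧/∨):
  ((\forall a\, \forall h\, (\neg S(h,a) \lor \neg S(a,a))) \lor (\forall f\, \neg S(f,f))) \land (\forall g\, \neg S(g,g))
Extract every quantifier outward, since the variables are now distinct and don't occur free across branches:
  \forall a\, \forall h\, \forall f\, \forall g\, ((\neg S(h,a) \lor \neg S(a,a) \lor \neg S(f,f)) \land \neg S(g,g))
The prefix is \forall a \forall h \forall f \forall g: 4 universal, 0 existential.

0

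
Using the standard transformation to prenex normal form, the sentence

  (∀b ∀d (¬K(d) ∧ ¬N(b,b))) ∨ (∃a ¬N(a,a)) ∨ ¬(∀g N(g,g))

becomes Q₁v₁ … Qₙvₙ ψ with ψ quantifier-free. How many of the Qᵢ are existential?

2

Push ¬ through the quantifiers and connectives to reach negation normal form:
  (∀b ∀d (¬K(d) ∧ ¬N(b,b))) ∨ (∃a ¬N(a,a)) ∨ (∃g ¬N(g,g))
Pull the quantifiers to the front (each side's bound variable is not free in the other side):
  ∀b ∀d ∃a ∃g (¬K(d) ∧ ¬N(b,b) ∨ ¬N(a,a) ∨ ¬N(g,g))
The prefix is ∀b ∀d ∃a ∃g: 2 universal, 2 existential.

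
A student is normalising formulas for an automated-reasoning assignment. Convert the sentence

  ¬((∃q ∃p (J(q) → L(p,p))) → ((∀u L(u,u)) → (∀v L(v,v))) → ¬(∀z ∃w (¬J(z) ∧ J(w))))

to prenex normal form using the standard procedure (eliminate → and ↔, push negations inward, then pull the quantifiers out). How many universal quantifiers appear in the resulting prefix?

2

First replace A → B with ¬A ∨ B.
  ¬(¬(∃q ∃p (¬J(q) ∨ L(p,p))) ∨ ¬(¬(∀u L(u,u)) ∨ (∀v L(v,v))) ∨ ¬(∀z ∃w (¬J(z) ∧ J(w))))
Move each ¬ inward, flipping quantifiers it crosses:
  (∃q ∃p (¬J(q) ∨ L(p,p))) ∧ ((∃u ¬L(u,u)) ∨ (∀v L(v,v))) ∧ (∀z ∃w (¬J(z) ∧ J(w)))
All bound variables are already distinct, so no renaming is needed.
Pull the quantifiers to the front (each side's bound variable is not free in the other side):
  ∃q ∃p ∃u ∀v ∀z ∃w ((¬J(q) ∨ L(p,p)) ∧ (¬L(u,u) ∨ L(v,v)) ∧ ¬J(z) ∧ J(w))
The prefix is ∃q ∃p ∃u ∀v ∀z ∃w: 2 universal, 4 existential.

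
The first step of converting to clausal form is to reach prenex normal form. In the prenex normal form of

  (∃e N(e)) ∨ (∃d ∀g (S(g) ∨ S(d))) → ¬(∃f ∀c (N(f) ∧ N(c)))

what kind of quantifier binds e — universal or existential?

universal

First replace A → B with ¬A ∨ B.
  ¬((∃e N(e)) ∨ (∃d ∀g (S(g) ∨ S(d)))) ∨ ¬(∃f ∀c (N(f) ∧ N(c)))
Push ¬ through the quantifiers and connectives to reach negation normal form:
  (∀e ¬N(e)) ∧ (∀d ∃g (¬S(g) ∧ ¬S(d))) ∨ (∀f ∃c (¬N(f) ∨ ¬N(c)))
All bound variables are already distinct, so no renaming is needed.
Finally move all quantifiers to the prefix:
  ∀e ∀d ∃g ∀f ∃c (¬N(e) ∧ ¬S(g) ∧ ¬S(d) ∨ ¬N(f) ∨ ¬N(c))
The quantifier ∃e sits under an odd number of negations (counting the antecedent side of each →), so it flips to ∀e.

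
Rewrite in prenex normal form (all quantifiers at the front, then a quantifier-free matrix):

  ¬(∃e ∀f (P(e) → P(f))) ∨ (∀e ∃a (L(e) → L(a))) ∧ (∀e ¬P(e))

∀e ∃f ∀b ∃a ∀x (P(e) ∧ ¬P(f) ∨ (¬L(b) ∨ L(a)) ∧ ¬P(x))

Rewrite implications/biconditionals: A → B as ¬A ∨ B.
  ¬(∃e ∀f (¬P(e) ∨ P(f))) ∨ (∀e ∃a (¬L(e) ∨ L(a))) ∧ (∀e ¬P(e))
Drive negations inward (¬∀x A ≡ ∃x ¬A, ¬∃x A ≡ ∀x ¬A, De Morgan for ∧/∨):
  (∀e ∃f (P(e) ∧ ¬P(f))) ∨ (∀e ∃a (¬L(e) ∨ L(a))) ∧ (∀e ¬P(e))
Standardize variables apart so no two quantifiers bind the same name: e↦b, e↦x.
  (∀e ∃f (P(e) ∧ ¬P(f))) ∨ (∀b ∃a (¬L(b) ∨ L(a))) ∧ (∀x ¬P(x))
Finally move all quantifiers to the prefix:
  ∀e ∃f ∀b ∃a ∀x (P(e) ∧ ¬P(f) ∨ (¬L(b) ∨ L(a)) ∧ ¬P(x))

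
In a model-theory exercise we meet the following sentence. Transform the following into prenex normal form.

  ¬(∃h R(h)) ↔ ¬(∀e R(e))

Rewrite implications/biconditionals: A → B as ¬A ∨ B; A ↔ B as (¬A ∨ B) ∧ (¬B ∨ A).
  (¬¬(∃h R(h)) ∨ ¬(∀e R(e))) ∧ (¬¬(∀e R(e)) ∨ ¬(∃h R(h)))
Push ¬ through the quantifiers and connectives to reach negation normal form:
  ((∃h R(h)) ∨ (∃e ¬R(e))) ∧ ((∀e R(e)) ∨ (∀h ¬R(h)))
Rename bound variables to avoid capture: e↦v, h↦y.
  ((∃h R(h)) ∨ (∃e ¬R(e))) ∧ ((∀v R(v)) ∨ (∀y ¬R(y)))
Finally move all quantifiers to the prefix:
  ∃h ∃e ∀v ∀y ((R(h) ∨ ¬R(e)) ∧ (R(v) ∨ ¬R(y)))

∃h ∃e ∀v ∀y ((R(h) ∨ ¬R(e)) ∧ (R(v) ∨ ¬R(y)))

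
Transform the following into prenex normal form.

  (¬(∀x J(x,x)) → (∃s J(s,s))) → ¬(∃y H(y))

Rewrite implications/biconditionals: A → B as ¬A ∨ B.
  ¬(¬¬(∀x J(x,x)) ∨ (∃s J(s,s))) ∨ ¬(∃y H(y))
Push ¬ through the quantifiers and connectives to reach negation normal form:
  (∃x ¬J(x,x)) ∧ (∀s ¬J(s,s)) ∨ (∀y ¬H(y))
All bound variables are already distinct, so no renaming is needed.
Pull the quantifiers to the front (each side's bound variable is not free in the other side):
  ∃x ∀s ∀y (¬J(x,x) ∧ ¬J(s,s) ∨ ¬H(y))

∃x ∀s ∀y (¬J(x,x) ∧ ¬J(s,s) ∨ ¬H(y))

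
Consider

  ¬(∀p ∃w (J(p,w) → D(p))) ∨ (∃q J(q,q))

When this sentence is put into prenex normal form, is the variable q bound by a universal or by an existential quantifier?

Rewrite implications/biconditionals: A → B as ¬A ∨ B.
  ¬(∀p ∃w (¬J(p,w) ∨ D(p))) ∨ (∃q J(q,q))
Drive negations inward (¬∀x A ≡ ∃x ¬A, ¬∃x A ≡ ∀x ¬A, De Morgan for ∧/∨):
  (∃p ∀w (J(p,w) ∧ ¬D(p))) ∨ (∃q J(q,q))
Finally move all quantifiers to the prefix:
  ∃p ∀w ∃q (J(p,w) ∧ ¬D(p) ∨ J(q,q))
The quantifier ∃q sits under an even number of negations (counting the antecedent side of each →), so it remains existential.

existential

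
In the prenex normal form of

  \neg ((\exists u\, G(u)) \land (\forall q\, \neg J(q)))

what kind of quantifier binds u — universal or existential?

universal

Push ¬ through the quantifiers and connectives to reach negation normal form:
  (\forall u\, \neg G(u)) \lor (\exists q\, J(q))
Extract every quantifier outward, since the variables are now distinct and don't occur free across branches:
  \forall u\, \exists q\, (\neg G(u) \lor J(q))
The quantifier \exists u sits under an odd number of negations, so it flips to \forall u.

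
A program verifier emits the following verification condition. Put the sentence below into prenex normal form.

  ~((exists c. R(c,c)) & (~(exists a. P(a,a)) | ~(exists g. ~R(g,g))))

Move each ¬ inward, flipping quantifiers it crosses:
  (forall c. ~R(c,c)) | (exists a. P(a,a)) & (exists g. ~R(g,g))
Finally move all quantifiers to the prefix:
  forall c. exists a. exists g. (~R(c,c) | P(a,a) & ~R(g,g))

forall c. exists a. exists g. (~R(c,c) | P(a,a) & ~R(g,g))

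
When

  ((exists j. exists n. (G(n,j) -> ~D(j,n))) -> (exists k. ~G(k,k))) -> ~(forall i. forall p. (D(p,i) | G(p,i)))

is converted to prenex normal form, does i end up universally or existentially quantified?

First replace A → B with ¬A ∨ B.
  ~(~(exists j. exists n. (~G(n,j) | ~D(j,n))) | (exists k. ~G(k,k))) | ~(forall i. forall p. (D(p,i) | G(p,i)))
Move each ¬ inward, flipping quantifiers it crosses:
  (exists j. exists n. (~G(n,j) | ~D(j,n))) & (forall k. G(k,k)) | (exists i. exists p. (~D(p,i) & ~G(p,i)))
All bound variables are already distinct, so no renaming is needed.
Finally move all quantifiers to the prefix:
  exists j. exists n. forall k. exists i. exists p. ((~G(n,j) | ~D(j,n)) & G(k,k) | ~D(p,i) & ~G(p,i))
The quantifier forall i sits under an odd number of negations (counting the antecedent side of each →), so it flips to exists i.

existential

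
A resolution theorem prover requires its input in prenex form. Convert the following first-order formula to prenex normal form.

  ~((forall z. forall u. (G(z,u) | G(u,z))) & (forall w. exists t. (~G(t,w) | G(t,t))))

exists z. exists u. exists w. forall t. (~G(z,u) & ~G(u,z) | G(t,w) & ~G(t,t))

Drive negations inward (¬∀x A ≡ ∃x ¬A, ¬∃x A ≡ ∀x ¬A, De Morgan for ∧/∨):
  (exists z. exists u. (~G(z,u) & ~G(u,z))) | (exists w. forall t. (G(t,w) & ~G(t,t)))
All bound variables are already distinct, so no renaming is needed.
Finally move all quantifiers to the prefix:
  exists z. exists u. exists w. forall t. (~G(z,u) & ~G(u,z) | G(t,w) & ~G(t,t))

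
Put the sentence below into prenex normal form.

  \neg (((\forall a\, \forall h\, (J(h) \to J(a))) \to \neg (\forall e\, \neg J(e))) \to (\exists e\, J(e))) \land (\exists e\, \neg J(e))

Rewrite implications/biconditionals: A → B as ¬A ∨ B.
  \neg (\neg (\neg (\forall a\, \forall h\, (\neg J(h) \lor J(a))) \lor \neg (\forall e\, \neg J(e))) \lor (\exists e\, J(e))) \land (\exists e\, \neg J(e))
Drive negations inward (¬∀x A ≡ ∃x ¬A, ¬∃x A ≡ ∀x ¬A, De Morgan for ∧/∨):
  ((\exists a\, \exists h\, (J(h) \land \neg J(a))) \lor (\exists e\, J(e))) \land (\forall e\, \neg J(e)) \land (\exists e\, \neg J(e))
Give each quantifier a distinct variable: e↦u, e↦u1.
  ((\exists a\, \exists h\, (J(h) \land \neg J(a))) \lor (\exists e\, J(e))) \land (\forall u\, \neg J(u)) \land (\exists u1\, \neg J(u1))
Finally move all quantifiers to the prefix:
  \exists a\, \exists h\, \exists e\, \forall u\, \exists u1\, ((J(h) \land \neg J(a) \lor J(e)) \land \neg J(u) \land \neg J(u1))

\exists a\, \exists h\, \exists e\, \forall u\, \exists u1\, ((J(h) \land \neg J(a) \lor J(e)) \land \neg J(u) \land \neg J(u1))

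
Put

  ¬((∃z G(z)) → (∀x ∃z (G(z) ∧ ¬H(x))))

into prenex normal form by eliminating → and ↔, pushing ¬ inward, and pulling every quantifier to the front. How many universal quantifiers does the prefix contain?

Eliminate → and ↔ using ¬ and ∨.
  ¬(¬(∃z G(z)) ∨ (∀x ∃z (G(z) ∧ ¬H(x))))
Drive negations inward (¬∀x A ≡ ∃x ¬A, ¬∃x A ≡ ∀x ¬A, De Morgan for ∧/∨):
  (∃z G(z)) ∧ (∃x ∀z (¬G(z) ∨ H(x)))
Standardize variables apart so no two quantifiers bind the same name: z↦w.
  (∃z G(z)) ∧ (∃x ∀w (¬G(w) ∨ H(x)))
Extract every quantifier outward, since the variables are now distinct and don't occur free across branches:
  ∃z ∃x ∀w (G(z) ∧ (¬G(w) ∨ H(x)))
The prefix is ∃z ∃x ∀w: 1 universal, 2 existential.

1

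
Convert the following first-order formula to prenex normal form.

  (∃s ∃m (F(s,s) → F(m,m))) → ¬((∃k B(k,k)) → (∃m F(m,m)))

Eliminate → and ↔ using ¬ and ∨.
  ¬(∃s ∃m (¬F(s,s) ∨ F(m,m))) ∨ ¬(¬(∃k B(k,k)) ∨ (∃m F(m,m)))
Move each ¬ inward, flipping quantifiers it crosses:
  (∀s ∀m (F(s,s) ∧ ¬F(m,m))) ∨ (∃k B(k,k)) ∧ (∀m ¬F(m,m))
Standardize variables apart so no two quantifiers bind the same name: m↦w1.
  (∀s ∀m (F(s,s) ∧ ¬F(m,m))) ∨ (∃k B(k,k)) ∧ (∀w1 ¬F(w1,w1))
Pull the quantifiers to the front (each side's bound variable is not free in the other side):
  ∀s ∀m ∃k ∀w1 (F(s,s) ∧ ¬F(m,m) ∨ B(k,k) ∧ ¬F(w1,w1))

∀s ∀m ∃k ∀w1 (F(s,s) ∧ ¬F(m,m) ∨ B(k,k) ∧ ¬F(w1,w1))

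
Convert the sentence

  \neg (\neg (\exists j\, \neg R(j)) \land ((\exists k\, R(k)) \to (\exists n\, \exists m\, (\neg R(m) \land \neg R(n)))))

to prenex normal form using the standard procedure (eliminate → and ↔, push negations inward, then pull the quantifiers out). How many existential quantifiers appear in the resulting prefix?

Rewrite implications/biconditionals: A → B as ¬A ∨ B.
  \neg (\neg (\exists j\, \neg R(j)) \land (\neg (\exists k\, R(k)) \lor (\exists n\, \exists m\, (\neg R(m) \land \neg R(n)))))
Push ¬ through the quantifiers and connectives to reach negation normal form:
  (\exists j\, \neg R(j)) \lor (\exists k\, R(k)) \land (\forall n\, \forall m\, (R(m) \lor R(n)))
Finally move all quantifiers to the prefix:
  \exists j\, \exists k\, \forall n\, \forall m\, (\neg R(j) \lor R(k) \land (R(m) \lor R(n)))
The prefix is \exists j \exists k \forall n \forall m: 2 universal, 2 existential.

2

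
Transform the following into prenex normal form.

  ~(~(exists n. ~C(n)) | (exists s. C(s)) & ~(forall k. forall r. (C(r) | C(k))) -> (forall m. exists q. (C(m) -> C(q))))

First replace A → B with ¬A ∨ B.
  ~(~(~(exists n. ~C(n)) | (exists s. C(s)) & ~(forall k. forall r. (C(r) | C(k)))) | (forall m. exists q. (~C(m) | C(q))))
Push ¬ through the quantifiers and connectives to reach negation normal form:
  ((forall n. C(n)) | (exists s. C(s)) & (exists k. exists r. (~C(r) & ~C(k)))) & (exists m. forall q. (C(m) & ~C(q)))
Pull the quantifiers to the front (each side's bound variable is not free in the other side):
  forall n. exists s. exists k. exists r. exists m. forall q. ((C(n) | C(s) & ~C(r) & ~C(k)) & C(m) & ~C(q))

forall n. exists s. exists k. exists r. exists m. forall q. ((C(n) | C(s) & ~C(r) & ~C(k)) & C(m) & ~C(q))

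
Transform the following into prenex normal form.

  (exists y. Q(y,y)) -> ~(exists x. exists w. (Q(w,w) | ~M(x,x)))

First replace A → B with ¬A ∨ B.
  ~(exists y. Q(y,y)) | ~(exists x. exists w. (Q(w,w) | ~M(x,x)))
Move each ¬ inward, flipping quantifiers it crosses:
  (forall y. ~Q(y,y)) | (forall x. forall w. (~Q(w,w) & M(x,x)))
Extract every quantifier outward, since the variables are now distinct and don't occur free across branches:
  forall y. forall x. forall w. (~Q(y,y) | ~Q(w,w) & M(x,x))

forall y. forall x. forall w. (~Q(y,y) | ~Q(w,w) & M(x,x))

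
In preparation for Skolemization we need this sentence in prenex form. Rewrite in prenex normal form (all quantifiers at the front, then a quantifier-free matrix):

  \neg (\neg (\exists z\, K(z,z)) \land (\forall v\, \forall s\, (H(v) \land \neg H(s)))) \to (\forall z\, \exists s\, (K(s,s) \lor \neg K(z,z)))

Rewrite implications/biconditionals: A → B as ¬A ∨ B.
  \neg \neg (\neg (\exists z\, K(z,z)) \land (\forall v\, \forall s\, (H(v) \land \neg H(s)))) \lor (\forall z\, \exists s\, (K(s,s) \lor \neg K(z,z)))
Drive negations inward (¬∀x A ≡ ∃x ¬A, ¬∃x A ≡ ∀x ¬A, De Morgan for ∧/∨):
  (\forall z\, \neg K(z,z)) \land (\forall v\, \forall s\, (H(v) \land \neg H(s))) \lor (\forall z\, \exists s\, (K(s,s) \lor \neg K(z,z)))
Rename bound variables to avoid capture: z↦z1, s↦r.
  (\forall z\, \neg K(z,z)) \land (\forall v\, \forall s\, (H(v) \land \neg H(s))) \lor (\forall z1\, \exists r\, (K(r,r) \lor \neg K(z1,z1)))
Pull the quantifiers to the front (each side's bound variable is not free in the other side):
  \forall z\, \forall v\, \forall s\, \forall z1\, \exists r\, (\neg K(z,z) \land H(v) \land \neg H(s) \lor K(r,r) \lor \neg K(z1,z1))

\forall z\, \forall v\, \forall s\, \forall z1\, \exists r\, (\neg K(z,z) \land H(v) \land \neg H(s) \lor K(r,r) \lor \neg K(z1,z1))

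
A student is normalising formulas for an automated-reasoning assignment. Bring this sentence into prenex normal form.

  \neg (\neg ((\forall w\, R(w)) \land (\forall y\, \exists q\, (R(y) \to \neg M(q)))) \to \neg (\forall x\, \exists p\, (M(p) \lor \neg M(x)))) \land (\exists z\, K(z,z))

Eliminate → and ↔ using ¬ and ∨.
  \neg (\neg \neg ((\forall w\, R(w)) \land (\forall y\, \exists q\, (\neg R(y) \lor \neg M(q)))) \lor \neg (\forall x\, \exists p\, (M(p) \lor \neg M(x)))) \land (\exists z\, K(z,z))
Move each ¬ inward, flipping quantifiers it crosses:
  ((\exists w\, \neg R(w)) \lor (\exists y\, \forall q\, (R(y) \land M(q)))) \land (\forall x\, \exists p\, (M(p) \lor \neg M(x))) \land (\exists z\, K(z,z))
All bound variables are already distinct, so no renaming is needed.
Extract every quantifier outward, since the variables are now distinct and don't occur free across branches:
  \exists w\, \exists y\, \forall q\, \forall x\, \exists p\, \exists z\, ((\neg R(w) \lor R(y) \land M(q)) \land (M(p) \lor \neg M(x)) \land K(z,z))

\exists w\, \exists y\, \forall q\, \forall x\, \exists p\, \exists z\, ((\neg R(w) \lor R(y) \land M(q)) \land (M(p) \lor \neg M(x)) \land K(z,z))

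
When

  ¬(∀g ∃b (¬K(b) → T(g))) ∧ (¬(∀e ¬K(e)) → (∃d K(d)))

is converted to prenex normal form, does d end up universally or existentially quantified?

existential

Rewrite implications/biconditionals: A → B as ¬A ∨ B.
  ¬(∀g ∃b (¬¬K(b) ∨ T(g))) ∧ (¬¬(∀e ¬K(e)) ∨ (∃d K(d)))
Push ¬ through the quantifiers and connectives to reach negation normal form:
  (∃g ∀b (¬K(b) ∧ ¬T(g))) ∧ ((∀e ¬K(e)) ∨ (∃d K(d)))
Extract every quantifier outward, since the variables are now distinct and don't occur free across branches:
  ∃g ∀b ∀e ∃d (¬K(b) ∧ ¬T(g) ∧ (¬K(e) ∨ K(d)))
The quantifier ∃d sits under an even number of negations (counting the antecedent side of each →), so it remains existential.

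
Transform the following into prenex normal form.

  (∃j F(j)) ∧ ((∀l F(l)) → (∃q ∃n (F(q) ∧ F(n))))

First replace A → B with ¬A ∨ B.
  (∃j F(j)) ∧ (¬(∀l F(l)) ∨ (∃q ∃n (F(q) ∧ F(n))))
Move each ¬ inward, flipping quantifiers it crosses:
  (∃j F(j)) ∧ ((∃l ¬F(l)) ∨ (∃q ∃n (F(q) ∧ F(n))))
All bound variables are already distinct, so no renaming is needed.
Extract every quantifier outward, since the variables are now distinct and don't occur free across branches:
  ∃j ∃l ∃q ∃n (F(j) ∧ (¬F(l) ∨ F(q) ∧ F(n)))

∃j ∃l ∃q ∃n (F(j) ∧ (¬F(l) ∨ F(q) ∧ F(n)))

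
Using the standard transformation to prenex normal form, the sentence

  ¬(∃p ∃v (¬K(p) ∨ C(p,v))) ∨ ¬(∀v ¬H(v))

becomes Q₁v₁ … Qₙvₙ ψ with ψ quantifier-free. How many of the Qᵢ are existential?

Move each ¬ inward, flipping quantifiers it crosses:
  (∀p ∀v (K(p) ∧ ¬C(p,v))) ∨ (∃v H(v))
Standardize variables apart so no two quantifiers bind the same name: v↦u1.
  (∀p ∀v (K(p) ∧ ¬C(p,v))) ∨ (∃u1 H(u1))
Extract every quantifier outward, since the variables are now distinct and don't occur free across branches:
  ∀p ∀v ∃u1 (K(p) ∧ ¬C(p,v) ∨ H(u1))
The prefix is ∀p ∀v ∃u1: 2 universal, 1 existential.

1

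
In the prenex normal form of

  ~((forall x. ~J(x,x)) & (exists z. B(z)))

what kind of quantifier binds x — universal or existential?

existential

Drive negations inward (¬∀x A ≡ ∃x ¬A, ¬∃x A ≡ ∀x ¬A, De Morgan for ∧/∨):
  (exists x. J(x,x)) | (forall z. ~B(z))
All bound variables are already distinct, so no renaming is needed.
Finally move all quantifiers to the prefix:
  exists x. forall z. (J(x,x) | ~B(z))
The quantifier forall x sits under an odd number of negations, so it flips to exists x.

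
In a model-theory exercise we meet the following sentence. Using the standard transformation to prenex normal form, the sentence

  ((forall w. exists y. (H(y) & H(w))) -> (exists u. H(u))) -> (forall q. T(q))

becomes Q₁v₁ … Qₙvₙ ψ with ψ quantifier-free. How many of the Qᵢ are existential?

1

First replace A → B with ¬A ∨ B.
  ~(~(forall w. exists y. (H(y) & H(w))) | (exists u. H(u))) | (forall q. T(q))
Drive negations inward (¬∀x A ≡ ∃x ¬A, ¬∃x A ≡ ∀x ¬A, De Morgan for ∧/∨):
  (forall w. exists y. (H(y) & H(w))) & (forall u. ~H(u)) | (forall q. T(q))
All bound variables are already distinct, so no renaming is needed.
Finally move all quantifiers to the prefix:
  forall w. exists y. forall u. forall q. (H(y) & H(w) & ~H(u) | T(q))
The prefix is forall w exists y forall u forall q: 3 universal, 1 existential.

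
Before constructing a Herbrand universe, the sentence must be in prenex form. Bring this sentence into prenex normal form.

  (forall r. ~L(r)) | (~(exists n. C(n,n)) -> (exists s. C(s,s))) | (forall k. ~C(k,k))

Eliminate → and ↔ using ¬ and ∨.
  (forall r. ~L(r)) | ~~(exists n. C(n,n)) | (exists s. C(s,s)) | (forall k. ~C(k,k))
Push ¬ through the quantifiers and connectives to reach negation normal form:
  (forall r. ~L(r)) | (exists n. C(n,n)) | (exists s. C(s,s)) | (forall k. ~C(k,k))
Finally move all quantifiers to the prefix:
  forall r. exists n. exists s. forall k. (~L(r) | C(n,n) | C(s,s) | ~C(k,k))

forall r. exists n. exists s. forall k. (~L(r) | C(n,n) | C(s,s) | ~C(k,k))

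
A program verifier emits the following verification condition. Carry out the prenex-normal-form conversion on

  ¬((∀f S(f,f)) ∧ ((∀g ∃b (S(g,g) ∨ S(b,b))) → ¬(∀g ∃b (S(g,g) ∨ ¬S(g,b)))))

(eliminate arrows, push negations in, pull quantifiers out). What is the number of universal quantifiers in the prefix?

2

First replace A → B with ¬A ∨ B.
  ¬((∀f S(f,f)) ∧ (¬(∀g ∃b (S(g,g) ∨ S(b,b))) ∨ ¬(∀g ∃b (S(g,g) ∨ ¬S(g,b)))))
Move each ¬ inward, flipping quantifiers it crosses:
  (∃f ¬S(f,f)) ∨ (∀g ∃b (S(g,g) ∨ S(b,b))) ∧ (∀g ∃b (S(g,g) ∨ ¬S(g,b)))
Standardize variables apart so no two quantifiers bind the same name: g↦u1, b↦x1.
  (∃f ¬S(f,f)) ∨ (∀g ∃b (S(g,g) ∨ S(b,b))) ∧ (∀u1 ∃x1 (S(u1,u1) ∨ ¬S(u1,x1)))
Pull the quantifiers to the front (each side's bound variable is not free in the other side):
  ∃f ∀g ∃b ∀u1 ∃x1 (¬S(f,f) ∨ (S(g,g) ∨ S(b,b)) ∧ (S(u1,u1) ∨ ¬S(u1,x1)))
The prefix is ∃f ∀g ∃b ∀u1 ∃x1: 2 universal, 3 existential.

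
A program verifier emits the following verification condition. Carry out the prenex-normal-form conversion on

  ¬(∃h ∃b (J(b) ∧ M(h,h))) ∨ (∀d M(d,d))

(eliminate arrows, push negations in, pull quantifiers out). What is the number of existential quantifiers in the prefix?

Move each ¬ inward, flipping quantifiers it crosses:
  (∀h ∀b (¬J(b) ∨ ¬M(h,h))) ∨ (∀d M(d,d))
All bound variables are already distinct, so no renaming is needed.
Finally move all quantifiers to the prefix:
  ∀h ∀b ∀d (¬J(b) ∨ ¬M(h,h) ∨ M(d,d))
The prefix is ∀h ∀b ∀d: 3 universal, 0 existential.

0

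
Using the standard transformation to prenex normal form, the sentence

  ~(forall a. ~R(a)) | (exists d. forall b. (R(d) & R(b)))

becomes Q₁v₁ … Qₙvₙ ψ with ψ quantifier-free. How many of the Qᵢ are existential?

Drive negations inward (¬∀x A ≡ ∃x ¬A, ¬∃x A ≡ ∀x ¬A, De Morgan for ∧/∨):
  (exists a. R(a)) | (exists d. forall b. (R(d) & R(b)))
Extract every quantifier outward, since the variables are now distinct and don't occur free across branches:
  exists a. exists d. forall b. (R(a) | R(d) & R(b))
The prefix is exists a exists d forall b: 1 universal, 2 existential.

2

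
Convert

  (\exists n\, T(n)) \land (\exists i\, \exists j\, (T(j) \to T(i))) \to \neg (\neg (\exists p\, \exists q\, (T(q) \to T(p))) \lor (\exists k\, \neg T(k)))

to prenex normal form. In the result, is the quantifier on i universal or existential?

Rewrite implications/biconditionals: A → B as ¬A ∨ B.
  \neg ((\exists n\, T(n)) \land (\exists i\, \exists j\, (\neg T(j) \lor T(i)))) \lor \neg (\neg (\exists p\, \exists q\, (\neg T(q) \lor T(p))) \lor (\exists k\, \neg T(k)))
Move each ¬ inward, flipping quantifiers it crosses:
  (\forall n\, \neg T(n)) \lor (\forall i\, \forall j\, (T(j) \land \neg T(i))) \lor (\exists p\, \exists q\, (\neg T(q) \lor T(p))) \land (\forall k\, T(k))
All bound variables are already distinct, so no renaming is needed.
Finally move all quantifiers to the prefix:
  \forall n\, \forall i\, \forall j\, \exists p\, \exists q\, \forall k\, (\neg T(n) \lor T(j) \land \neg T(i) \lor (\neg T(q) \lor T(p)) \land T(k))
The quantifier \exists i sits under an odd number of negations (counting the antecedent side of each →), so it flips to \forall i.

universal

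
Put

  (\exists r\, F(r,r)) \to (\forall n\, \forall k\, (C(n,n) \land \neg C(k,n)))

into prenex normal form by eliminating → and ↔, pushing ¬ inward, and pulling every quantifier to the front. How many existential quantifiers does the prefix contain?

0

Eliminate → and ↔ using ¬ and ∨.
  \neg (\exists r\, F(r,r)) \lor (\forall n\, \forall k\, (C(n,n) \land \neg C(k,n)))
Push ¬ through the quantifiers and connectives to reach negation normal form:
  (\forall r\, \neg F(r,r)) \lor (\forall n\, \forall k\, (C(n,n) \land \neg C(k,n)))
Finally move all quantifiers to the prefix:
  \forall r\, \forall n\, \forall k\, (\neg F(r,r) \lor C(n,n) \land \neg C(k,n))
The prefix is \forall r \forall n \forall k: 3 universal, 0 existential.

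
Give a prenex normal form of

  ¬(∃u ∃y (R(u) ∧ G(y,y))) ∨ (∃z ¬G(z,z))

∀u ∀y ∃z (¬R(u) ∨ ¬G(y,y) ∨ ¬G(z,z))

Drive negations inward (¬∀x A ≡ ∃x ¬A, ¬∃x A ≡ ∀x ¬A, De Morgan for ∧/∨):
  (∀u ∀y (¬R(u) ∨ ¬G(y,y))) ∨ (∃z ¬G(z,z))
Pull the quantifiers to the front (each side's bound variable is not free in the other side):
  ∀u ∀y ∃z (¬R(u) ∨ ¬G(y,y) ∨ ¬G(z,z))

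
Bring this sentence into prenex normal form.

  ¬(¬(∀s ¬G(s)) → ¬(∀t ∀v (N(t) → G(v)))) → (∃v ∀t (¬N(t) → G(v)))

Eliminate → and ↔ using ¬ and ∨.
  ¬¬(¬¬(∀s ¬G(s)) ∨ ¬(∀t ∀v (¬N(t) ∨ G(v)))) ∨ (∃v ∀t (¬¬N(t) ∨ G(v)))
Push ¬ through the quantifiers and connectives to reach negation normal form:
  (∀s ¬G(s)) ∨ (∃t ∃v (N(t) ∧ ¬G(v))) ∨ (∃v ∀t (N(t) ∨ G(v)))
Standardize variables apart so no two quantifiers bind the same name: v↦b, t↦r.
  (∀s ¬G(s)) ∨ (∃t ∃v (N(t) ∧ ¬G(v))) ∨ (∃b ∀r (N(r) ∨ G(b)))
Extract every quantifier outward, since the variables are now distinct and don't occur free across branches:
  ∀s ∃t ∃v ∃b ∀r (¬G(s) ∨ N(t) ∧ ¬G(v) ∨ N(r) ∨ G(b))

∀s ∃t ∃v ∃b ∀r (¬G(s) ∨ N(t) ∧ ¬G(v) ∨ N(r) ∨ G(b))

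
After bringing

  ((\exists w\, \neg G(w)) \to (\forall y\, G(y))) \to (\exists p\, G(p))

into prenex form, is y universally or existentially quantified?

existential

First replace A → B with ¬A ∨ B.
  \neg (\neg (\exists w\, \neg G(w)) \lor (\forall y\, G(y))) \lor (\exists p\, G(p))
Move each ¬ inward, flipping quantifiers it crosses:
  (\exists w\, \neg G(w)) \land (\exists y\, \neg G(y)) \lor (\exists p\, G(p))
Pull the quantifiers to the front (each side's bound variable is not free in the other side):
  \exists w\, \exists y\, \exists p\, (\neg G(w) \land \neg G(y) \lor G(p))
The quantifier \forall y sits under an odd number of negations (counting the antecedent side of each →), so it flips to \exists y.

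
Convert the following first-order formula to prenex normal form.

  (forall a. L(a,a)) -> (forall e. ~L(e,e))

exists a. forall e. (~L(a,a) | ~L(e,e))

Eliminate → and ↔ using ¬ and ∨.
  ~(forall a. L(a,a)) | (forall e. ~L(e,e))
Move each ¬ inward, flipping quantifiers it crosses:
  (exists a. ~L(a,a)) | (forall e. ~L(e,e))
All bound variables are already distinct, so no renaming is needed.
Pull the quantifiers to the front (each side's bound variable is not free in the other side):
  exists a. forall e. (~L(a,a) | ~L(e,e))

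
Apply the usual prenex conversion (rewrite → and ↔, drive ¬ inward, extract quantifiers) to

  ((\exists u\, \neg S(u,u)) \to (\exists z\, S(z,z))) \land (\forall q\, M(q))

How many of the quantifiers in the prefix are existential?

1

First replace A → B with ¬A ∨ B.
  (\neg (\exists u\, \neg S(u,u)) \lor (\exists z\, S(z,z))) \land (\forall q\, M(q))
Move each ¬ inward, flipping quantifiers it crosses:
  ((\forall u\, S(u,u)) \lor (\exists z\, S(z,z))) \land (\forall q\, M(q))
All bound variables are already distinct, so no renaming is needed.
Extract every quantifier outward, since the variables are now distinct and don't occur free across branches:
  \forall u\, \exists z\, \forall q\, ((S(u,u) \lor S(z,z)) \land M(q))
The prefix is \forall u \exists z \forall q: 2 universal, 1 existential.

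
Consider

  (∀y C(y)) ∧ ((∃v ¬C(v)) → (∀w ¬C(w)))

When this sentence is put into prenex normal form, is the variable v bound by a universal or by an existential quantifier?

universal

Eliminate → and ↔ using ¬ and ∨.
  (∀y C(y)) ∧ (¬(∃v ¬C(v)) ∨ (∀w ¬C(w)))
Drive negations inward (¬∀x A ≡ ∃x ¬A, ¬∃x A ≡ ∀x ¬A, De Morgan for ∧/∨):
  (∀y C(y)) ∧ ((∀v C(v)) ∨ (∀w ¬C(w)))
Pull the quantifiers to the front (each side's bound variable is not free in the other side):
  ∀y ∀v ∀w (C(y) ∧ (C(v) ∨ ¬C(w)))
The quantifier ∃v sits under an odd number of negations (counting the antecedent side of each →), so it flips to ∀v.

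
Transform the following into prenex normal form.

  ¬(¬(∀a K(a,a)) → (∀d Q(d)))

First replace A → B with ¬A ∨ B.
  ¬(¬¬(∀a K(a,a)) ∨ (∀d Q(d)))
Move each ¬ inward, flipping quantifiers it crosses:
  (∃a ¬K(a,a)) ∧ (∃d ¬Q(d))
All bound variables are already distinct, so no renaming is needed.
Finally move all quantifiers to the prefix:
  ∃a ∃d (¬K(a,a) ∧ ¬Q(d))

∃a ∃d (¬K(a,a) ∧ ¬Q(d))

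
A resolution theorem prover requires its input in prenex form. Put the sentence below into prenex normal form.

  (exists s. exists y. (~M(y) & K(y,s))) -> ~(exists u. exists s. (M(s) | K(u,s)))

forall s. forall y. forall u. forall v. (M(y) | ~K(y,s) | ~M(v) & ~K(u,v))

Rewrite implications/biconditionals: A → B as ¬A ∨ B.
  ~(exists s. exists y. (~M(y) & K(y,s))) | ~(exists u. exists s. (M(s) | K(u,s)))
Push ¬ through the quantifiers and connectives to reach negation normal form:
  (forall s. forall y. (M(y) | ~K(y,s))) | (forall u. forall s. (~M(s) & ~K(u,s)))
Standardize variables apart so no two quantifiers bind the same name: s↦v.
  (forall s. forall y. (M(y) | ~K(y,s))) | (forall u. forall v. (~M(v) & ~K(u,v)))
Finally move all quantifiers to the prefix:
  forall s. forall y. forall u. forall v. (M(y) | ~K(y,s) | ~M(v) & ~K(u,v))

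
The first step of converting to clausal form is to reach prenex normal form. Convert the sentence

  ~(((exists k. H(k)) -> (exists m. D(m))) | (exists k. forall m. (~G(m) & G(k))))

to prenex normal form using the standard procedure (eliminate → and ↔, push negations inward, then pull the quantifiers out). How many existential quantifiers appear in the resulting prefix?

2

Rewrite implications/biconditionals: A → B as ¬A ∨ B.
  ~(~(exists k. H(k)) | (exists m. D(m)) | (exists k. forall m. (~G(m) & G(k))))
Move each ¬ inward, flipping quantifiers it crosses:
  (exists k. H(k)) & (forall m. ~D(m)) & (forall k. exists m. (G(m) | ~G(k)))
Rename bound variables to avoid capture: k↦s, m↦u1.
  (exists k. H(k)) & (forall m. ~D(m)) & (forall s. exists u1. (G(u1) | ~G(s)))
Extract every quantifier outward, since the variables are now distinct and don't occur free across branches:
  exists k. forall m. forall s. exists u1. (H(k) & ~D(m) & (G(u1) | ~G(s)))
The prefix is exists k forall m forall s exists u1: 2 universal, 2 existential.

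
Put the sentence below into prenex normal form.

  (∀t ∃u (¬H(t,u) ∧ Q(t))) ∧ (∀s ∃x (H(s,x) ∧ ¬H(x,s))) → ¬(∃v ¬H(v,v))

∃t ∀u ∃s ∀x ∀v (H(t,u) ∨ ¬Q(t) ∨ ¬H(s,x) ∨ H(x,s) ∨ H(v,v))

Rewrite implications/biconditionals: A → B as ¬A ∨ B.
  ¬((∀t ∃u (¬H(t,u) ∧ Q(t))) ∧ (∀s ∃x (H(s,x) ∧ ¬H(x,s)))) ∨ ¬(∃v ¬H(v,v))
Push ¬ through the quantifiers and connectives to reach negation normal form:
  (∃t ∀u (H(t,u) ∨ ¬Q(t))) ∨ (∃s ∀x (¬H(s,x) ∨ H(x,s))) ∨ (∀v H(v,v))
Extract every quantifier outward, since the variables are now distinct and don't occur free across branches:
  ∃t ∀u ∃s ∀x ∀v (H(t,u) ∨ ¬Q(t) ∨ ¬H(s,x) ∨ H(x,s) ∨ H(v,v))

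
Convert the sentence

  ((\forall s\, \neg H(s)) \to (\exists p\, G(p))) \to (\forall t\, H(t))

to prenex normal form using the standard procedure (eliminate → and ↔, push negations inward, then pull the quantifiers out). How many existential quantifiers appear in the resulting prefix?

Rewrite implications/biconditionals: A → B as ¬A ∨ B.
  \neg (\neg (\forall s\, \neg H(s)) \lor (\exists p\, G(p))) \lor (\forall t\, H(t))
Drive negations inward (¬∀x A ≡ ∃x ¬A, ¬∃x A ≡ ∀x ¬A, De Morgan for ∧/∨):
  (\forall s\, \neg H(s)) \land (\forall p\, \neg G(p)) \lor (\forall t\, H(t))
All bound variables are already distinct, so no renaming is needed.
Extract every quantifier outward, since the variables are now distinct and don't occur free across branches:
  \forall s\, \forall p\, \forall t\, (\neg H(s) \land \neg G(p) \lor H(t))
The prefix is \forall s \forall p \forall t: 3 universal, 0 existential.

0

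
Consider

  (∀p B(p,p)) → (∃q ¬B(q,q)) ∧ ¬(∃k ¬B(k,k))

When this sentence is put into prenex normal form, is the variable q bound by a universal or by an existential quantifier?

Rewrite implications/biconditionals: A → B as ¬A ∨ B.
  ¬(∀p B(p,p)) ∨ (∃q ¬B(q,q)) ∧ ¬(∃k ¬B(k,k))
Drive negations inward (¬∀x A ≡ ∃x ¬A, ¬∃x A ≡ ∀x ¬A, De Morgan for ∧/∨):
  (∃p ¬B(p,p)) ∨ (∃q ¬B(q,q)) ∧ (∀k B(k,k))
All bound variables are already distinct, so no renaming is needed.
Extract every quantifier outward, since the variables are now distinct and don't occur free across branches:
  ∃p ∃q ∀k (¬B(p,p) ∨ ¬B(q,q) ∧ B(k,k))
The quantifier ∃q sits under an even number of negations (counting the antecedent side of each →), so it remains existential.

existential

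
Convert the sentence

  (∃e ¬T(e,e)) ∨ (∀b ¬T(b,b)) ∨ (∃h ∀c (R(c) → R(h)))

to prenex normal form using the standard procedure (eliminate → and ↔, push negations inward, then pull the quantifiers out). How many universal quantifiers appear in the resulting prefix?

Rewrite implications/biconditionals: A → B as ¬A ∨ B.
  (∃e ¬T(e,e)) ∨ (∀b ¬T(b,b)) ∨ (∃h ∀c (¬R(c) ∨ R(h)))
Pull the quantifiers to the front (each side's bound variable is not free in the other side):
  ∃e ∀b ∃h ∀c (¬T(e,e) ∨ ¬T(b,b) ∨ ¬R(c) ∨ R(h))
The prefix is ∃e ∀b ∃h ∀c: 2 universal, 2 existential.

2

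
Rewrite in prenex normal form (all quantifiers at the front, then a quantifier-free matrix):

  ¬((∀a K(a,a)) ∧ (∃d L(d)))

∃a ∀d (¬K(a,a) ∨ ¬L(d))

Move each ¬ inward, flipping quantifiers it crosses:
  (∃a ¬K(a,a)) ∨ (∀d ¬L(d))
All bound variables are already distinct, so no renaming is needed.
Extract every quantifier outward, since the variables are now distinct and don't occur free across branches:
  ∃a ∀d (¬K(a,a) ∨ ¬L(d))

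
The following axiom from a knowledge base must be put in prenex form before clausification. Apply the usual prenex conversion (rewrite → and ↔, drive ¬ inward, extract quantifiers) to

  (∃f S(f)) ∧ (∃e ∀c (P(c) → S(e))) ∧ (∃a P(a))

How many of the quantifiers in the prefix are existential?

3

Rewrite implications/biconditionals: A → B as ¬A ∨ B.
  (∃f S(f)) ∧ (∃e ∀c (¬P(c) ∨ S(e))) ∧ (∃a P(a))
Pull the quantifiers to the front (each side's bound variable is not free in the other side):
  ∃f ∃e ∀c ∃a (S(f) ∧ (¬P(c) ∨ S(e)) ∧ P(a))
The prefix is ∃f ∃e ∀c ∃a: 1 universal, 3 existential.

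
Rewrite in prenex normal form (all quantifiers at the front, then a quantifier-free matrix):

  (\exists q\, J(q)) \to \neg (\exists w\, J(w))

\forall q\, \forall w\, (\neg J(q) \lor \neg J(w))

Rewrite implications/biconditionals: A → B as ¬A ∨ B.
  \neg (\exists q\, J(q)) \lor \neg (\exists w\, J(w))
Move each ¬ inward, flipping quantifiers it crosses:
  (\forall q\, \neg J(q)) \lor (\forall w\, \neg J(w))
All bound variables are already distinct, so no renaming is needed.
Extract every quantifier outward, since the variables are now distinct and don't occur free across branches:
  \forall q\, \forall w\, (\neg J(q) \lor \neg J(w))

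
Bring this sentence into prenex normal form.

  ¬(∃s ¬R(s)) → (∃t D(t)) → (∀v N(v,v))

First replace A → B with ¬A ∨ B.
  ¬¬(∃s ¬R(s)) ∨ ¬(∃t D(t)) ∨ (∀v N(v,v))
Move each ¬ inward, flipping quantifiers it crosses:
  (∃s ¬R(s)) ∨ (∀t ¬D(t)) ∨ (∀v N(v,v))
All bound variables are already distinct, so no renaming is needed.
Finally move all quantifiers to the prefix:
  ∃s ∀t ∀v (¬R(s) ∨ ¬D(t) ∨ N(v,v))

∃s ∀t ∀v (¬R(s) ∨ ¬D(t) ∨ N(v,v))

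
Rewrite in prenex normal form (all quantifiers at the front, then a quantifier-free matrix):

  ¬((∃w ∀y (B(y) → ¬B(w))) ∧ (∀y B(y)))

First replace A → B with ¬A ∨ B.
  ¬((∃w ∀y (¬B(y) ∨ ¬B(w))) ∧ (∀y B(y)))
Drive negations inward (¬∀x A ≡ ∃x ¬A, ¬∃x A ≡ ∀x ¬A, De Morgan for ∧/∨):
  (∀w ∃y (B(y) ∧ B(w))) ∨ (∃y ¬B(y))
Standardize variables apart so no two quantifiers bind the same name: y↦x.
  (∀w ∃y (B(y) ∧ B(w))) ∨ (∃x ¬B(x))
Extract every quantifier outward, since the variables are now distinct and don't occur free across branches:
  ∀w ∃y ∃x (B(y) ∧ B(w) ∨ ¬B(x))

∀w ∃y ∃x (B(y) ∧ B(w) ∨ ¬B(x))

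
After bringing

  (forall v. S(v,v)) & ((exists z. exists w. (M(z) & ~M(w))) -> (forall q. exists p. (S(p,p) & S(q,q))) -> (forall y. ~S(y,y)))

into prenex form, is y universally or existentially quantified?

Eliminate → and ↔ using ¬ and ∨.
  (forall v. S(v,v)) & (~(exists z. exists w. (M(z) & ~M(w))) | ~(forall q. exists p. (S(p,p) & S(q,q))) | (forall y. ~S(y,y)))
Move each ¬ inward, flipping quantifiers it crosses:
  (forall v. S(v,v)) & ((forall z. forall w. (~M(z) | M(w))) | (exists q. forall p. (~S(p,p) | ~S(q,q))) | (forall y. ~S(y,y)))
All bound variables are already distinct, so no renaming is needed.
Extract every quantifier outward, since the variables are now distinct and don't occur free across branches:
  forall v. forall z. forall w. exists q. forall p. forall y. (S(v,v) & (~M(z) | M(w) | ~S(p,p) | ~S(q,q) | ~S(y,y)))
The quantifier forall y sits under an even number of negations (counting the antecedent side of each →), so it remains universal.

universal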